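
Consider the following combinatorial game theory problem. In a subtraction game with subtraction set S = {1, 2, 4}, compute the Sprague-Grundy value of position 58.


The subtraction set is S = {1, 2, 4}.
G(k) = mex{ G(k - s) : s in S, s <= k }. We compute iteratively: G(0) = 0.
G(1) = mex({0}) = 1
G(2) = mex({0, 1}) = 2
G(3) = mex({1, 2}) = 0
G(4) = mex({0, 2}) = 1
G(5) = mex({0, 1}) = 2
G(6) = mex({1, 2}) = 0
Observe that G(3)..G(6) = 0, 1, 2, 0 repeats G(0)..G(3) = 0, 1, 2, 0.
For k >= max(S) = 4, G(k) is determined by the previous 4 values G(k-4)..G(k-1); a window of 4 consecutive values has recurred shifted by 3, so by induction G(k + 3) = G(k) for all k >= 0: the sequence is periodic from the start with period 3.
One period: G(0..2) = 0, 1, 2.
58 mod 3 = 1, so G(58) = G(1) = 1.

1


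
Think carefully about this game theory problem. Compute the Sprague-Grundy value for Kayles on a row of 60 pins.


Kayles: a move removes 1 or 2 adjacent pins from a contiguous row.
Removing pins from a row of k leaves two independent rows (a, b) with a + b = k - 1 (one pin) or a + b = k - 2 (two pins); an end removal gives a = 0.
By Sprague-Grundy, G(k) = mex{ G(a) XOR G(b) } over all these splits. G(0) = 0.
G(1): splits (0,0):0^0=0 -> mex({0}) = 1
G(2): splits (0,1):0^1=1 (0,0):0^0=0 -> mex({0, 1}) = 2
G(3): splits (0,2):0^2=2 (1,1):1^1=0 (0,1):0^1=1 -> mex({0, 1, 2}) = 3
G(4): splits (0,3):0^3=3 (1,2):1^2=3 (0,2):0^2=2 (1,1):1^1=0 -> mex({0, 2, 3}) = 1
G(5): splits (0,4):0^1=1 (1,3):1^3=2 (2,2):2^2=0 (0,3):0^3=3 (1,2):1^2=3 -> mex({0, 1, 2, 3}) = 4
G(6) = mex({0, 1, 2, 4}) = 3
G(7) = mex({0, 1, 3, 4, 5}) = 2
G(8) = mex({0, 2, 3, 5, 6}) = 1
G(9) = mex({0, 1, 2, 3, 6, 7}) = 4
G(10) = mex({0, 1, 3, 4, 5, 7}) = 2
G(11) = mex({0, 1, 2, 3, 4, 5}) = 6
G(12) = mex({0, 1, 2, 3, 5, 6, 7}) = 4
G(13) = mex({0, 2, 3, 4, 6, 7}) = 1
G(14) = mex({0, 1, 4, 5, 6, 7}) = 2
G(15) = mex({0, 1, 2, 3, 4, 5, 6}) = 7
G(16) = mex({0, 2, 3, 5, 6, 7}) = 1
G(17) = mex({0, 1, 2, 3, 5, 6, 7}) = 4
G(18) = mex({0, 1, 2, 4, 5, 6}) = 3
G(19) = mex({0, 1, 3, 4, 5, 7}) = 2
G(20) = mex({0, 2, 3, 4, 5, 6, 7}) = 1
G(21) = mex({0, 1, 2, 3, 5, 6, 7}) = 4
G(22) = mex({0, 1, 2, 3, 4, 5, 7}) = 6
G(23) = mex({0, 1, 2, 3, 4, 5, 6}) = 7
G(24) = mex({0, 1, 2, 3, 5, 6, 7}) = 4
G(25) = mex({0, 2, 3, 4, 6, 7}) = 1
G(26) = mex({0, 1, 3, 4, 5, 6, 7}) = 2
G(27) = mex({0, 1, 2, 3, 4, 5, 6, 7}) = 8
G(28) = mex({0, 1, 2, 3, 4, 6, 7, 8}) = 5
G(29) = mex({0, 1, 2, 3, 5, 6, 7, 8, 9}) = 4
G(30) = mex({0, 1, 2, 3, 4, 5, 6, 9, 10}) = 7
G(31) = mex({0, 1, 3, 4, 5, 7, 10, 11}) = 2
G(32) = mex({0, 2, 3, 4, 5, 6, 7, 9, 11}) = 1
G(33) = mex({0, 1, 2, 3, 4, 5, 6, 7, 9, 12}) = 8
G(34) = mex({0, 1, 2, 3, 4, 5, 7, 8, 11, 12}) = 6
G(35) = mex({0, 1, 2, 3, 4, 5, 6, 8, 9, 10, 11}) = 7
G(36) = mex({0, 1, 2, 3, 5, 6, 7, 9, 10}) = 4
G(37) = mex({0, 2, 3, 4, 6, 7, 9, 10, 11, 12}) = 1
G(38) = mex({0, 1, 3, 4, 5, 6, 7, 9, 10, 11, 12}) = 2
G(39) = mex({0, 1, 2, 4, 5, 6, 7, 9, 10, 12, 14}) = 3
G(40) = mex({0, 2, 3, 4, 6, 7, 11, 12, 14}) = 1
G(41) = mex({0, 1, 2, 3, 5, 6, 7, 9, 10, 11, 12}) = 4
G(42) = mex({0, 1, 2, 3, 4, 5, 6, 9, 10}) = 7
G(43) = mex({0, 1, 3, 4, 5, 7, 9, 10, 12, 15}) = 2
G(44) = mex({0, 2, 3, 4, 5, 6, 7, 9, 10, 12, 15}) = 1
G(45) = mex({0, 1, 2, 3, 4, 5, 6, 7, 9, 10, 12, 14}) = 8
G(46) = mex({0, 1, 3, 4, 5, 7, 8, 11, 12, 14}) = 2
G(47) = mex({0, 1, 2, 3, 4, 5, 6, 8, 9, 10, 11, 12}) = 7
G(48) = mex({0, 1, 2, 3, 5, 6, 7, 9, 10}) = 4
G(49) = mex({0, 2, 3, 4, 6, 7, 9, 10, 11, 12, 15}) = 1
G(50) = mex({0, 1, 4, 5, 6, 7, 9, 11, 12, 14, 15}) = 2
G(51) = mex({0, 1, 2, 3, 4, 5, 6, 7, 9, 12, 14, 15}) = 8
G(52) = mex({0, 2, 3, 4, 5, 6, 7, 8, 11, 12, 15}) = 1
G(53) = mex({0, 1, 2, 3, 5, 6, 7, 8, 9, 10, 11, 12}) = 4
G(54) = mex({0, 1, 2, 3, 4, 5, 6, 9, 10}) = 7
G(55) = mex({0, 1, 3, 4, 5, 7, 9, 10, 11, 12}) = 2
G(56) = mex({0, 2, 3, 4, 5, 6, 7, 9, 10, 11, 12, 13, 14}) = 1
G(57) = mex({0, 1, 2, 3, 5, 6, 7, 9, 10, 12, 13, 14, 15}) = 4
G(58) = mex({0, 1, 3, 4, 5, 7, 11, 12, 14, 15}) = 2
G(59) = mex({0, 1, 2, 3, 4, 5, 6, 9, 10, 11, 12, 15}) = 7
G(60) = mex({0, 1, 2, 3, 5, 6, 7, 9, 10}) = 4
Therefore G(60) = 4.

4


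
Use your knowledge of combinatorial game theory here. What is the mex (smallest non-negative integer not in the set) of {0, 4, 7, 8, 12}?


Set = {0, 4, 7, 8, 12}
0 is in the set.
1 is NOT in the set. This is the mex.
mex = 1

1


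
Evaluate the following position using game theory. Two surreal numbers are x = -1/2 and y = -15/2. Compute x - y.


x = -1/2, y = -15/2
Converting to common denominator: 2
x = -1/2, y = -15/2
x - y = -1/2 - -15/2 = 7

7


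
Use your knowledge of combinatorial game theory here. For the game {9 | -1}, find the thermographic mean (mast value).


Game = {9 | -1}, a switch {a | b} with numbers a > b.
Its thermograph has left wall a - t and right wall b + t, which meet at t = (a - b)/2, where both equal (a + b)/2. So the mast (mean value) is at (a + b)/2.
Mean = (9 + (-1))/2 = 8/2 = 4

4


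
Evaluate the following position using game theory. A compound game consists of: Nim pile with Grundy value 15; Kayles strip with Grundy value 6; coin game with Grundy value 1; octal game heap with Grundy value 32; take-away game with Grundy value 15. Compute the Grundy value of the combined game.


By the Sprague-Grundy theorem, the Grundy value of a sum of games is the XOR of individual Grundy values.
Nim pile: Grundy value = 15. Running XOR: 0 XOR 15 = 15
Kayles strip: Grundy value = 6. Running XOR: 15 XOR 6 = 9
coin game: Grundy value = 1. Running XOR: 9 XOR 1 = 8
octal game heap: Grundy value = 32. Running XOR: 8 XOR 32 = 40
take-away game: Grundy value = 15. Running XOR: 40 XOR 15 = 39
The combined Grundy value is 39.

39


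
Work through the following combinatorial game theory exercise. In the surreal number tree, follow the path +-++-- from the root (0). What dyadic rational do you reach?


Sign expansion: +-++--
Rule: track bounds (lo, hi), initially (-inf, +inf). On '+', the current value becomes lo and we move to the simplest number in (value, hi): value + 1 if hi = +inf, otherwise the midpoint (value + hi)/2. On '-', the current value becomes hi and we move to value - 1 if lo = -inf, otherwise the midpoint (lo + value)/2.
Start at 0.
Step 1: sign = +, move right. Bounds: (0, +inf). Value = 1
Step 2: sign = -, move left. Bounds: (0, 1). Value = 1/2
Step 3: sign = +, move right. Bounds: (1/2, 1). Value = 3/4
Step 4: sign = +, move right. Bounds: (3/4, 1). Value = 7/8
Step 5: sign = -, move left. Bounds: (3/4, 7/8). Value = 13/16
Step 6: sign = -, move left. Bounds: (3/4, 13/16). Value = 25/32
The surreal number with sign expansion +-++-- is 25/32.

25/32


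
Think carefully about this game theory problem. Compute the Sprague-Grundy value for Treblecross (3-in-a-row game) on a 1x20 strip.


Treblecross: place X on empty cells; 3-in-a-row wins.
Playing within two cells of an existing X lets the opponent win at once, so sensible play treats the cells i-2..i+2 around each X as dead. The player left with no safe cell loses, so this is a normal-play take-away game on strips of safe cells.
Placing X at cell i (0-indexed) of a strip of k safe cells leaves independent strips of sizes max(0, i-2) and max(0, k-i-3). Hence G(k) = mex{ G(max(0,i-2)) XOR G(max(0,k-i-3)) : 0 <= i < k }, with G(0) = 0.
G(1): splits (0,0):0^0=0 -> mex({0}) = 1
G(2): splits (0,0):0^0=0 -> mex({0}) = 1
G(3): splits (0,0):0^0=0 -> mex({0}) = 1
G(4): splits (0,1):0^1=1 (0,0):0^0=0 -> mex({0, 1}) = 2
G(5): splits (0,2):0^1=1 (0,1):0^1=1 (0,0):0^0=0 -> mex({0, 1}) = 2
G(6) = mex({1}) = 0
G(7) = mex({0, 1, 2}) = 3
G(8) = mex({0, 1, 2}) = 3
G(9) = mex({0, 2}) = 1
G(10) = mex({0, 2, 3}) = 1
G(11) = mex({0, 3}) = 1
G(12) = mex({1, 3}) = 0
G(13) = mex({0, 1, 2, 3}) = 4
G(14) = mex({0, 1, 2}) = 3
G(15) = mex({0, 1, 2}) = 3
G(16) = mex({0, 1, 2, 4}) = 3
G(17) = mex({0, 1, 3, 4}) = 2
G(18) = mex({0, 1, 3, 4}) = 2
G(19) = mex({0, 1, 3, 5}) = 2
G(20) = mex({0, 1, 2, 3, 5}) = 4
Therefore G(20) = 4.

4


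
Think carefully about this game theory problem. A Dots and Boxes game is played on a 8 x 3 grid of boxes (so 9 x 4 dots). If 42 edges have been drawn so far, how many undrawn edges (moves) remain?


Grid: 8 x 3 boxes, i.e. 9 rows and 4 columns of dots.
Horizontal edges: (rows + 1) * cols = 9 * 3 = 27
Vertical edges: rows * (cols + 1) = 8 * 4 = 32
Total edges: 27 + 32 = 59
Edges drawn: 42
Remaining: 59 - 42 = 17

17


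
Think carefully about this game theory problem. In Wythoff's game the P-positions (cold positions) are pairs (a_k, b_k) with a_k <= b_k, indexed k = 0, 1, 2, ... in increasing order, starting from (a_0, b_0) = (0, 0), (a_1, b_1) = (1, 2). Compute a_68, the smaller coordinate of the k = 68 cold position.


By Wythoff's theorem, a_k = floor(k * phi) and b_k = floor(k * phi^2) = a_k + k, where phi = (1 + sqrt(5))/2 is the golden ratio.
phi = (1 + sqrt(5))/2 = 1.618034
k = 68
k * phi = 68 * 1.618034 = 110.026311
a_68 = floor(k * phi) = 110

110


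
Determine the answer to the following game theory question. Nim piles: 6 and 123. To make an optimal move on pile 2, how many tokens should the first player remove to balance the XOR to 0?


Piles: 6 and 123
Current XOR: 6 XOR 123 = 125 (non-zero, so this is an N-position).
To make the XOR zero, we need to find a move that balances the piles.
For pile 2 (size 123): target = 123 XOR 125 = 6
We reduce pile 2 from 123 to 6.
Tokens removed: 123 - 6 = 117
Verification: 6 XOR 6 = 0

117


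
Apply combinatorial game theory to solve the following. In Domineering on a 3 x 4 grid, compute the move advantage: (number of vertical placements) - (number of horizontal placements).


Board is 3 x 4 (rows x cols).
Left (vertical) placements: (rows-1) * cols = 2 * 4 = 8
Right (horizontal) placements: rows * (cols-1) = 3 * 3 = 9
Advantage = Left - Right = 8 - 9 = -1

-1


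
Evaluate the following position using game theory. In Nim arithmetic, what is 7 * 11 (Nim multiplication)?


Nim multiplication is bilinear over XOR: (u XOR v) * w = (u*w) XOR (v*w).
So we split each operand into its bit components and XOR the pairwise Nim products.
7 = 1 + 2 + 4 (as XOR of powers of 2).
11 = 1 + 2 + 8 (as XOR of powers of 2).
Using the standard Nim-product table on single bits:
  2*2 = 3,   2*4 = 8,   2*8 = 12,
  4*4 = 6,   4*8 = 11,  8*8 = 13,
and  1*x = x (identity), k*l = l*k (commutative).
Pairwise Nim products:
  1 * 1 = 1
  1 * 2 = 2
  1 * 8 = 8
  2 * 1 = 2
  2 * 2 = 3
  2 * 8 = 12
  4 * 1 = 4
  4 * 2 = 8
  4 * 8 = 11
XOR them: 1 XOR 2 XOR 8 XOR 2 XOR 3 XOR 12 XOR 4 XOR 8 XOR 11 = 1.
Result: 7 * 11 = 1 (in Nim).

1


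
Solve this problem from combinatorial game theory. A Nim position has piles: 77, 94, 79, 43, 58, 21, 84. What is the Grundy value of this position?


We need the XOR (exclusive or) of all pile sizes.
After XOR-ing pile 1 (size 77): 0 XOR 77 = 77
After XOR-ing pile 2 (size 94): 77 XOR 94 = 19
After XOR-ing pile 3 (size 79): 19 XOR 79 = 92
After XOR-ing pile 4 (size 43): 92 XOR 43 = 119
After XOR-ing pile 5 (size 58): 119 XOR 58 = 77
After XOR-ing pile 6 (size 21): 77 XOR 21 = 88
After XOR-ing pile 7 (size 84): 88 XOR 84 = 12
The Nim-value of this position is 12.

12


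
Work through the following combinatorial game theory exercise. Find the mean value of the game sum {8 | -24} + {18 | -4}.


G1 = {8 | -24}, G2 = {18 | -4}
Each is a switch {a | b} with numbers a > b; its mean value is (a + b)/2, and mean value is additive over game sums: m(G1 + G2) = m(G1) + m(G2).
Mean of G1 = (8 + (-24))/2 = -16/2 = -8
Mean of G2 = (18 + (-4))/2 = 14/2 = 7
Mean of G1 + G2 = -8 + 7 = -1

-1


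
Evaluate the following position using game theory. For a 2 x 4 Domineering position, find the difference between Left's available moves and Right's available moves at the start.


Board is 2 x 4 (rows x cols).
Left (vertical) placements: (rows-1) * cols = 1 * 4 = 4
Right (horizontal) placements: rows * (cols-1) = 2 * 3 = 6
Advantage = Left - Right = 4 - 6 = -2

-2


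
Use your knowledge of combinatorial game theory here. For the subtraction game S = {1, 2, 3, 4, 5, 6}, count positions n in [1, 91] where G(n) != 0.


Subtraction set S = {1, 2, 3, 4, 5, 6}, so G(n) = n mod 7.
G(n) = 0 when n is a multiple of 7.
Multiples of 7 in [1, 91]: 13
N-positions (nonzero Grundy) = 91 - 13 = 78

78


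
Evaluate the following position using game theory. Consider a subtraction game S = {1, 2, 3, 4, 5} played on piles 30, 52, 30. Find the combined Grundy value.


Subtraction set: {1, 2, 3, 4, 5}
For this subtraction set, G(n) = n mod 6 (period = max + 1 = 6).
Pile 1 (size 30): G(30) = 30 mod 6 = 0
Pile 2 (size 52): G(52) = 52 mod 6 = 4
Pile 3 (size 30): G(30) = 30 mod 6 = 0
Total Grundy value = XOR of all: 0 XOR 4 XOR 0 = 4

4


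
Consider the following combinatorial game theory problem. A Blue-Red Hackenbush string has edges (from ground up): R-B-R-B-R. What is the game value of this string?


Edges (from ground): R-B-R-B-R
By Berlekamp's sign-expansion rule, a Blue-Red Hackenbush stalk has the value of the surreal number whose sign sequence is the edge sequence with B -> + and R -> -.
Sign sequence: -+-+-
Trace the sign expansion in the surreal number tree, starting from 0:
Edge 1: R (sign -) -> bounds (-inf, 0), value = -1
Edge 2: B (sign +) -> bounds (-1, 0), value = -1/2
Edge 3: R (sign -) -> bounds (-1, -1/2), value = -3/4
Edge 4: B (sign +) -> bounds (-3/4, -1/2), value = -5/8
Edge 5: R (sign -) -> bounds (-3/4, -5/8), value = -11/16
Game value = -11/16

-11/16


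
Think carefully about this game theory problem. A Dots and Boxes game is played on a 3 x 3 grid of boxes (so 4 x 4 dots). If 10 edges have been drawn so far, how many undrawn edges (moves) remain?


Grid: 3 x 3 boxes, i.e. 4 rows and 4 columns of dots.
Horizontal edges: (rows + 1) * cols = 4 * 3 = 12
Vertical edges: rows * (cols + 1) = 3 * 4 = 12
Total edges: 12 + 12 = 24
Edges drawn: 10
Remaining: 24 - 10 = 14

14


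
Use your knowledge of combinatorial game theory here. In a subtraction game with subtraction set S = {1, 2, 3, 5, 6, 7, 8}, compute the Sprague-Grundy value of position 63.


The subtraction set is S = {1, 2, 3, 5, 6, 7, 8}.
G(k) = mex{ G(k - s) : s in S, s <= k }. We compute iteratively: G(0) = 0.
G(1) = mex({0}) = 1
G(2) = mex({0, 1}) = 2
G(3) = mex({0, 1, 2}) = 3
G(4) = mex({1, 2, 3}) = 0
G(5) = mex({0, 2, 3}) = 1
G(6) = mex({0, 1, 3}) = 2
G(7) = mex({0, 1, 2}) = 3
G(8) = mex({0, 1, 2, 3}) = 4
G(9) = mex({0, 1, 2, 3, 4}) = 5
G(10) = mex({0, 1, 2, 3, 4, 5}) = 6
G(11) = mex({0, 1, 2, 3, 4, 5, 6}) = 7
G(12) = mex({0, 1, 2, 3, 5, 6, 7}) = 4
G(13) = mex({1, 2, 3, 4, 6, 7}) = 0
G(14) = mex({0, 2, 3, 4, 5, 7}) = 1
G(15) = mex({0, 1, 3, 4, 5, 6}) = 2
G(16) = mex({0, 1, 2, 4, 5, 6, 7}) = 3
G(17) = mex({1, 2, 3, 4, 5, 6, 7}) = 0
G(18) = mex({0, 2, 3, 4, 6, 7}) = 1
G(19) = mex({0, 1, 3, 4, 7}) = 2
G(20) = mex({0, 1, 2, 4}) = 3
Observe that G(13)..G(20) = 0, 1, 2, 3, 0, 1, 2, 3 repeats G(0)..G(7) = 0, 1, 2, 3, 0, 1, 2, 3.
For k >= max(S) = 8, G(k) is determined by the previous 8 values G(k-8)..G(k-1); a window of 8 consecutive values has recurred shifted by 13, so by induction G(k + 13) = G(k) for all k >= 0: the sequence is periodic from the start with period 13.
One period: G(0..12) = 0, 1, 2, 3, 0, 1, 2, 3, 4, 5, 6, 7, 4.
63 mod 13 = 11, so G(63) = G(11) = 7.

7


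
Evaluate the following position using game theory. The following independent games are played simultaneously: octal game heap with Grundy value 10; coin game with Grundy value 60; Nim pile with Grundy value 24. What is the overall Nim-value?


By the Sprague-Grundy theorem, the Grundy value of a sum of games is the XOR of individual Grundy values.
octal game heap: Grundy value = 10. Running XOR: 0 XOR 10 = 10
coin game: Grundy value = 60. Running XOR: 10 XOR 60 = 54
Nim pile: Grundy value = 24. Running XOR: 54 XOR 24 = 46
The combined Grundy value is 46.

46


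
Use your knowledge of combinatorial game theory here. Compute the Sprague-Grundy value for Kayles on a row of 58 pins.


Kayles: a move removes 1 or 2 adjacent pins from a contiguous row.
Removing pins from a row of k leaves two independent rows (a, b) with a + b = k - 1 (one pin) or a + b = k - 2 (two pins); an end removal gives a = 0.
By Sprague-Grundy, G(k) = mex{ G(a) XOR G(b) } over all these splits. G(0) = 0.
G(1): splits (0,0):0^0=0 -> mex({0}) = 1
G(2): splits (0,1):0^1=1 (0,0):0^0=0 -> mex({0, 1}) = 2
G(3): splits (0,2):0^2=2 (1,1):1^1=0 (0,1):0^1=1 -> mex({0, 1, 2}) = 3
G(4): splits (0,3):0^3=3 (1,2):1^2=3 (0,2):0^2=2 (1,1):1^1=0 -> mex({0, 2, 3}) = 1
G(5): splits (0,4):0^1=1 (1,3):1^3=2 (2,2):2^2=0 (0,3):0^3=3 (1,2):1^2=3 -> mex({0, 1, 2, 3}) = 4
G(6) = mex({0, 1, 2, 4}) = 3
G(7) = mex({0, 1, 3, 4, 5}) = 2
G(8) = mex({0, 2, 3, 5, 6}) = 1
G(9) = mex({0, 1, 2, 3, 6, 7}) = 4
G(10) = mex({0, 1, 3, 4, 5, 7}) = 2
G(11) = mex({0, 1, 2, 3, 4, 5}) = 6
G(12) = mex({0, 1, 2, 3, 5, 6, 7}) = 4
G(13) = mex({0, 2, 3, 4, 6, 7}) = 1
G(14) = mex({0, 1, 4, 5, 6, 7}) = 2
G(15) = mex({0, 1, 2, 3, 4, 5, 6}) = 7
G(16) = mex({0, 2, 3, 5, 6, 7}) = 1
G(17) = mex({0, 1, 2, 3, 5, 6, 7}) = 4
G(18) = mex({0, 1, 2, 4, 5, 6}) = 3
G(19) = mex({0, 1, 3, 4, 5, 7}) = 2
G(20) = mex({0, 2, 3, 4, 5, 6, 7}) = 1
G(21) = mex({0, 1, 2, 3, 5, 6, 7}) = 4
G(22) = mex({0, 1, 2, 3, 4, 5, 7}) = 6
G(23) = mex({0, 1, 2, 3, 4, 5, 6}) = 7
G(24) = mex({0, 1, 2, 3, 5, 6, 7}) = 4
G(25) = mex({0, 2, 3, 4, 6, 7}) = 1
G(26) = mex({0, 1, 3, 4, 5, 6, 7}) = 2
G(27) = mex({0, 1, 2, 3, 4, 5, 6, 7}) = 8
G(28) = mex({0, 1, 2, 3, 4, 6, 7, 8}) = 5
G(29) = mex({0, 1, 2, 3, 5, 6, 7, 8, 9}) = 4
G(30) = mex({0, 1, 2, 3, 4, 5, 6, 9, 10}) = 7
G(31) = mex({0, 1, 3, 4, 5, 7, 10, 11}) = 2
G(32) = mex({0, 2, 3, 4, 5, 6, 7, 9, 11}) = 1
G(33) = mex({0, 1, 2, 3, 4, 5, 6, 7, 9, 12}) = 8
G(34) = mex({0, 1, 2, 3, 4, 5, 7, 8, 11, 12}) = 6
G(35) = mex({0, 1, 2, 3, 4, 5, 6, 8, 9, 10, 11}) = 7
G(36) = mex({0, 1, 2, 3, 5, 6, 7, 9, 10}) = 4
G(37) = mex({0, 2, 3, 4, 6, 7, 9, 10, 11, 12}) = 1
G(38) = mex({0, 1, 3, 4, 5, 6, 7, 9, 10, 11, 12}) = 2
G(39) = mex({0, 1, 2, 4, 5, 6, 7, 9, 10, 12, 14}) = 3
G(40) = mex({0, 2, 3, 4, 6, 7, 11, 12, 14}) = 1
G(41) = mex({0, 1, 2, 3, 5, 6, 7, 9, 10, 11, 12}) = 4
G(42) = mex({0, 1, 2, 3, 4, 5, 6, 9, 10}) = 7
G(43) = mex({0, 1, 3, 4, 5, 7, 9, 10, 12, 15}) = 2
G(44) = mex({0, 2, 3, 4, 5, 6, 7, 9, 10, 12, 15}) = 1
G(45) = mex({0, 1, 2, 3, 4, 5, 6, 7, 9, 10, 12, 14}) = 8
G(46) = mex({0, 1, 3, 4, 5, 7, 8, 11, 12, 14}) = 2
G(47) = mex({0, 1, 2, 3, 4, 5, 6, 8, 9, 10, 11, 12}) = 7
G(48) = mex({0, 1, 2, 3, 5, 6, 7, 9, 10}) = 4
G(49) = mex({0, 2, 3, 4, 6, 7, 9, 10, 11, 12, 15}) = 1
G(50) = mex({0, 1, 4, 5, 6, 7, 9, 11, 12, 14, 15}) = 2
G(51) = mex({0, 1, 2, 3, 4, 5, 6, 7, 9, 12, 14, 15}) = 8
G(52) = mex({0, 2, 3, 4, 5, 6, 7, 8, 11, 12, 15}) = 1
G(53) = mex({0, 1, 2, 3, 5, 6, 7, 8, 9, 10, 11, 12}) = 4
G(54) = mex({0, 1, 2, 3, 4, 5, 6, 9, 10}) = 7
G(55) = mex({0, 1, 3, 4, 5, 7, 9, 10, 11, 12}) = 2
G(56) = mex({0, 2, 3, 4, 5, 6, 7, 9, 10, 11, 12, 13, 14}) = 1
G(57) = mex({0, 1, 2, 3, 5, 6, 7, 9, 10, 12, 13, 14, 15}) = 4
G(58) = mex({0, 1, 3, 4, 5, 7, 11, 12, 14, 15}) = 2
Therefore G(58) = 2.

2


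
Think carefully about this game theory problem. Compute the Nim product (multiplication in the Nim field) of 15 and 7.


Nim multiplication is bilinear over XOR: (u XOR v) * w = (u*w) XOR (v*w).
So we split each operand into its bit components and XOR the pairwise Nim products.
15 = 1 + 2 + 4 + 8 (as XOR of powers of 2).
7 = 1 + 2 + 4 (as XOR of powers of 2).
Using the standard Nim-product table on single bits:
  2*2 = 3,   2*4 = 8,   2*8 = 12,
  4*4 = 6,   4*8 = 11,  8*8 = 13,
and  1*x = x (identity), k*l = l*k (commutative).
Pairwise Nim products:
  1 * 1 = 1
  1 * 2 = 2
  1 * 4 = 4
  2 * 1 = 2
  2 * 2 = 3
  2 * 4 = 8
  4 * 1 = 4
  4 * 2 = 8
  4 * 4 = 6
  8 * 1 = 8
  8 * 2 = 12
  8 * 4 = 11
XOR them: 1 XOR 2 XOR 4 XOR 2 XOR 3 XOR 8 XOR 4 XOR 8 XOR 6 XOR 8 XOR 12 XOR 11 = 11.
Result: 15 * 7 = 11 (in Nim).

11


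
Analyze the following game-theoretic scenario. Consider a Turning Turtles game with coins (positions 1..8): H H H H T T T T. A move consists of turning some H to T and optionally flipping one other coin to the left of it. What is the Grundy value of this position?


Coins: H H H H T T T T
Key fact: a single head at position k behaves exactly like a Nim heap of size k (turning it to T and optionally flipping a coin at j < k corresponds to moving the heap from k to j, or to 0), and heads combine as a disjunctive sum (two heads at the same place would cancel, matching j XOR j = 0). So the Nim-value is the XOR of the 1-indexed positions of the heads.
Face-up positions (1-indexed): [1, 2, 3, 4]
XOR 0 with 1: 0 XOR 1 = 1
XOR 1 with 2: 1 XOR 2 = 3
XOR 3 with 3: 3 XOR 3 = 0
XOR 0 with 4: 0 XOR 4 = 4
Nim-value = 4

4


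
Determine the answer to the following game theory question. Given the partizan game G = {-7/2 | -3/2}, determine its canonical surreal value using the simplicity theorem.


Left options: {-7/2}, max = -7/2
Right options: {-3/2}, min = -3/2
All options are numbers and max(Left) < min(Right), so by the simplicity theorem the value is the simplest (earliest-born) number strictly between -7/2 and -3/2.
Integers -3 through -2 all lie strictly between -7/2 and -3/2.
Among integers, the simplest (lowest birthday = smallest |n|; 0 is born on day 0, +-n on day n) is -2.
No non-integer in the interval can be simpler: if x is a non-integer in the interval, then floor(x) or ceil(x) also lies in the interval (the interval contains an integer), and both are proper prefixes of x's sign expansion, i.e. born earlier. So the game value is -2.
Game value = -2

-2


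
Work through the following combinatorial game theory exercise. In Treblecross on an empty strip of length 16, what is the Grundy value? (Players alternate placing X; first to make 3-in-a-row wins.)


Treblecross: place X on empty cells; 3-in-a-row wins.
Playing within two cells of an existing X lets the opponent win at once, so sensible play treats the cells i-2..i+2 around each X as dead. The player left with no safe cell loses, so this is a normal-play take-away game on strips of safe cells.
Placing X at cell i (0-indexed) of a strip of k safe cells leaves independent strips of sizes max(0, i-2) and max(0, k-i-3). Hence G(k) = mex{ G(max(0,i-2)) XOR G(max(0,k-i-3)) : 0 <= i < k }, with G(0) = 0.
G(1): splits (0,0):0^0=0 -> mex({0}) = 1
G(2): splits (0,0):0^0=0 -> mex({0}) = 1
G(3): splits (0,0):0^0=0 -> mex({0}) = 1
G(4): splits (0,1):0^1=1 (0,0):0^0=0 -> mex({0, 1}) = 2
G(5): splits (0,2):0^1=1 (0,1):0^1=1 (0,0):0^0=0 -> mex({0, 1}) = 2
G(6) = mex({1}) = 0
G(7) = mex({0, 1, 2}) = 3
G(8) = mex({0, 1, 2}) = 3
G(9) = mex({0, 2}) = 1
G(10) = mex({0, 2, 3}) = 1
G(11) = mex({0, 3}) = 1
G(12) = mex({1, 3}) = 0
G(13) = mex({0, 1, 2, 3}) = 4
G(14) = mex({0, 1, 2}) = 3
G(15) = mex({0, 1, 2}) = 3
G(16) = mex({0, 1, 2, 4}) = 3
Therefore G(16) = 3.

3


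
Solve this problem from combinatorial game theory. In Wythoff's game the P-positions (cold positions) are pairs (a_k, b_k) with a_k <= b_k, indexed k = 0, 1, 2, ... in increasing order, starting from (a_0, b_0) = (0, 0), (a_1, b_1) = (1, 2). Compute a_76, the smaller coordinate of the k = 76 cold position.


By Wythoff's theorem, a_k = floor(k * phi) and b_k = floor(k * phi^2) = a_k + k, where phi = (1 + sqrt(5))/2 is the golden ratio.
phi = (1 + sqrt(5))/2 = 1.618034
k = 76
k * phi = 76 * 1.618034 = 122.970583
a_76 = floor(k * phi) = 122

122


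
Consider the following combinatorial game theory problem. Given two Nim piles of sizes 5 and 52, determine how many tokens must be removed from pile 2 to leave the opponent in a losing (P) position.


Piles: 5 and 52
Current XOR: 5 XOR 52 = 49 (non-zero, so this is an N-position).
To make the XOR zero, we need to find a move that balances the piles.
For pile 2 (size 52): target = 52 XOR 49 = 5
We reduce pile 2 from 52 to 5.
Tokens removed: 52 - 5 = 47
Verification: 5 XOR 5 = 0

47


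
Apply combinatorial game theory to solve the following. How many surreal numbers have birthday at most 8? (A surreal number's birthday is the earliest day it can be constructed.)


Day 0: {|} = 0 is born. Count = 1.
Day n: the number of surreal numbers born by day n is 2^(n+1) - 1.
By day 0: 2^1 - 1 = 1
By day 1: 2^2 - 1 = 3
By day 2: 2^3 - 1 = 7
By day 3: 2^4 - 1 = 15
By day 4: 2^5 - 1 = 31
By day 5: 2^6 - 1 = 63
By day 6: 2^7 - 1 = 127
By day 7: 2^8 - 1 = 255
By day 8: 2^9 - 1 = 511
By day 8: 511 surreal numbers.

511


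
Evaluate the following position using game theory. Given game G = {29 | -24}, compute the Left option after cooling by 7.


Original game: {29 | -24} (a switch {a | b} with a > b).
Cooling by t (for t below the temperature (a - b)/2 = 53/2) taxes each move by t: {a | b} cooled by t is {a - t | b + t}.
Cooling amount: t = 7
Cooled Left option: 29 - 7 = 22
Cooled Right option: -24 + 7 = -17
Cooled game: {22 | -17}
Left option = 22

22


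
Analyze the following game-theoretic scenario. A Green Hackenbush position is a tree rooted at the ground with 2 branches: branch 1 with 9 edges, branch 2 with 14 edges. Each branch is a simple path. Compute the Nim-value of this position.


The tree has 2 branches from the ground vertex.
In Green Hackenbush, the Nim-value of a simple path of length k is k.
Branch 1: length 9, Nim-value = 9
Branch 2: length 14, Nim-value = 14
Total Nim-value = XOR of all branch values:
0 XOR 9 = 9
9 XOR 14 = 7
Nim-value of the tree = 7

7


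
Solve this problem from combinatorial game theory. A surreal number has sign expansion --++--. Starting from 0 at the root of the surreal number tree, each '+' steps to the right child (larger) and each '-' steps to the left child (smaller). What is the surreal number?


Sign expansion: --++--
Rule: track bounds (lo, hi), initially (-inf, +inf). On '+', the current value becomes lo and we move to the simplest number in (value, hi): value + 1 if hi = +inf, otherwise the midpoint (value + hi)/2. On '-', the current value becomes hi and we move to value - 1 if lo = -inf, otherwise the midpoint (lo + value)/2.
Start at 0.
Step 1: sign = -, move left. Bounds: (-inf, 0). Value = -1
Step 2: sign = -, move left. Bounds: (-inf, -1). Value = -2
Step 3: sign = +, move right. Bounds: (-2, -1). Value = -3/2
Step 4: sign = +, move right. Bounds: (-3/2, -1). Value = -5/4
Step 5: sign = -, move left. Bounds: (-3/2, -5/4). Value = -11/8
Step 6: sign = -, move left. Bounds: (-3/2, -11/8). Value = -23/16
The surreal number with sign expansion --++-- is -23/16.

-23/16


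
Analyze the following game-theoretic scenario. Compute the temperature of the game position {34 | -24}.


The game is {34 | -24}, a switch {a | b} with numbers a > b.
Cooling {a | b} by t gives {a - t | b + t}, which stops being hot when a - t = b + t, i.e. at t = (a - b)/2. So the temperature of a switch is (a - b)/2.
Temperature = (Left option - Right option) / 2
= (34 - (-24)) / 2
= 58 / 2
= 29

29


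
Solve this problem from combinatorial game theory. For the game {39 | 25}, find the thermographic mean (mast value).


Game = {39 | 25}, a switch {a | b} with numbers a > b.
Its thermograph has left wall a - t and right wall b + t, which meet at t = (a - b)/2, where both equal (a + b)/2. So the mast (mean value) is at (a + b)/2.
Mean = (39 + (25))/2 = 64/2 = 32

32


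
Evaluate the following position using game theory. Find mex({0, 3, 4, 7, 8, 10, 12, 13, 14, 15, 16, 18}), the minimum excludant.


Set = {0, 3, 4, 7, 8, 10, 12, 13, 14, 15, 16, 18}
0 is in the set.
1 is NOT in the set. This is the mex.
mex = 1

1


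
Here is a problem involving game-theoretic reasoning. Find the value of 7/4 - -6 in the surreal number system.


x = 7/4, y = -6
Converting to common denominator: 4
x = 7/4, y = -24/4
x - y = 7/4 - -6 = 31/4

31/4


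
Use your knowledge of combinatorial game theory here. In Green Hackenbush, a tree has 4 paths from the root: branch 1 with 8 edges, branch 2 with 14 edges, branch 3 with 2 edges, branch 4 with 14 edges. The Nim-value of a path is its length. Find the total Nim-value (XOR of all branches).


The tree has 4 branches from the ground vertex.
In Green Hackenbush, the Nim-value of a simple path of length k is k.
Branch 1: length 8, Nim-value = 8
Branch 2: length 14, Nim-value = 14
Branch 3: length 2, Nim-value = 2
Branch 4: length 14, Nim-value = 14
Total Nim-value = XOR of all branch values:
0 XOR 8 = 8
8 XOR 14 = 6
6 XOR 2 = 4
4 XOR 14 = 10
Nim-value of the tree = 10

10


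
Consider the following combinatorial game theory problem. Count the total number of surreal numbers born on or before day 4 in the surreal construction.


Day 0: {|} = 0 is born. Count = 1.
Day n: the number of surreal numbers born by day n is 2^(n+1) - 1.
By day 0: 2^1 - 1 = 1
By day 1: 2^2 - 1 = 3
By day 2: 2^3 - 1 = 7
By day 3: 2^4 - 1 = 15
By day 4: 2^5 - 1 = 31
By day 4: 31 surreal numbers.

31


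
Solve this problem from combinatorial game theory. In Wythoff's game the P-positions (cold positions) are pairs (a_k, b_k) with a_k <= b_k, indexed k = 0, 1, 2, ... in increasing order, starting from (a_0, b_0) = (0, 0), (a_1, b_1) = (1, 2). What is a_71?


By Wythoff's theorem, a_k = floor(k * phi) and b_k = floor(k * phi^2) = a_k + k, where phi = (1 + sqrt(5))/2 is the golden ratio.
phi = (1 + sqrt(5))/2 = 1.618034
k = 71
k * phi = 71 * 1.618034 = 114.880413
a_71 = floor(k * phi) = 114

114


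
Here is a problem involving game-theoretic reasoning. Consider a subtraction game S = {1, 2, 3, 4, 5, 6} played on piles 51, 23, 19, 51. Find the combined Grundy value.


Subtraction set: {1, 2, 3, 4, 5, 6}
For this subtraction set, G(n) = n mod 7 (period = max + 1 = 7).
Pile 1 (size 51): G(51) = 51 mod 7 = 2
Pile 2 (size 23): G(23) = 23 mod 7 = 2
Pile 3 (size 19): G(19) = 19 mod 7 = 5
Pile 4 (size 51): G(51) = 51 mod 7 = 2
Total Grundy value = XOR of all: 2 XOR 2 XOR 5 XOR 2 = 7

7


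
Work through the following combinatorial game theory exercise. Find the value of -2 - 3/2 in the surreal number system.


x = -2, y = 3/2
Converting to common denominator: 2
x = -4/2, y = 3/2
x - y = -2 - 3/2 = -7/2

-7/2


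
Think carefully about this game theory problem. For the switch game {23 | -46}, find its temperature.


The game is {23 | -46}, a switch {a | b} with numbers a > b.
Cooling {a | b} by t gives {a - t | b + t}, which stops being hot when a - t = b + t, i.e. at t = (a - b)/2. So the temperature of a switch is (a - b)/2.
Temperature = (Left option - Right option) / 2
= (23 - (-46)) / 2
= 69 / 2
= 69/2

69/2


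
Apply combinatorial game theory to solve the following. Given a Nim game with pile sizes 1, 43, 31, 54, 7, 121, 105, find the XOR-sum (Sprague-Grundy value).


We need the XOR (exclusive or) of all pile sizes.
After XOR-ing pile 1 (size 1): 0 XOR 1 = 1
After XOR-ing pile 2 (size 43): 1 XOR 43 = 42
After XOR-ing pile 3 (size 31): 42 XOR 31 = 53
After XOR-ing pile 4 (size 54): 53 XOR 54 = 3
After XOR-ing pile 5 (size 7): 3 XOR 7 = 4
After XOR-ing pile 6 (size 121): 4 XOR 121 = 125
After XOR-ing pile 7 (size 105): 125 XOR 105 = 20
The Nim-value of this position is 20.

20


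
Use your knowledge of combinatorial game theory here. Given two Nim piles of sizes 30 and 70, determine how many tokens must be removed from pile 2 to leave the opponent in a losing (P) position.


Piles: 30 and 70
Current XOR: 30 XOR 70 = 88 (non-zero, so this is an N-position).
To make the XOR zero, we need to find a move that balances the piles.
For pile 2 (size 70): target = 70 XOR 88 = 30
We reduce pile 2 from 70 to 30.
Tokens removed: 70 - 30 = 40
Verification: 30 XOR 30 = 0

40


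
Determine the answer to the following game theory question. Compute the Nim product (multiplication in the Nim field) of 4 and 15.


Nim multiplication is bilinear over XOR: (u XOR v) * w = (u*w) XOR (v*w).
So we split each operand into its bit components and XOR the pairwise Nim products.
4 = 4 (as XOR of powers of 2).
15 = 1 + 2 + 4 + 8 (as XOR of powers of 2).
Using the standard Nim-product table on single bits:
  2*2 = 3,   2*4 = 8,   2*8 = 12,
  4*4 = 6,   4*8 = 11,  8*8 = 13,
and  1*x = x (identity), k*l = l*k (commutative).
Pairwise Nim products:
  4 * 1 = 4
  4 * 2 = 8
  4 * 4 = 6
  4 * 8 = 11
XOR them: 4 XOR 8 XOR 6 XOR 11 = 1.
Result: 4 * 15 = 1 (in Nim).

1


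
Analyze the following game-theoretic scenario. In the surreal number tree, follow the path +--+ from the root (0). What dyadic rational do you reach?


Sign expansion: +--+
Rule: track bounds (lo, hi), initially (-inf, +inf). On '+', the current value becomes lo and we move to the simplest number in (value, hi): value + 1 if hi = +inf, otherwise the midpoint (value + hi)/2. On '-', the current value becomes hi and we move to value - 1 if lo = -inf, otherwise the midpoint (lo + value)/2.
Start at 0.
Step 1: sign = +, move right. Bounds: (0, +inf). Value = 1
Step 2: sign = -, move left. Bounds: (0, 1). Value = 1/2
Step 3: sign = -, move left. Bounds: (0, 1/2). Value = 1/4
Step 4: sign = +, move right. Bounds: (1/4, 1/2). Value = 3/8
The surreal number with sign expansion +--+ is 3/8.

3/8


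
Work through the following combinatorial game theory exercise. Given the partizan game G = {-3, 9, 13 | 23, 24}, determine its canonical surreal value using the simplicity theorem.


Left options: {-3, 9, 13}, max = 13
Right options: {23, 24}, min = 23
All options are numbers and max(Left) < min(Right), so by the simplicity theorem the value is the simplest (earliest-born) number strictly between 13 and 23.
Integers 14 through 22 all lie strictly between 13 and 23.
Among integers, the simplest (lowest birthday = smallest |n|; 0 is born on day 0, +-n on day n) is 14.
No non-integer in the interval can be simpler: if x is a non-integer in the interval, then floor(x) or ceil(x) also lies in the interval (the interval contains an integer), and both are proper prefixes of x's sign expansion, i.e. born earlier. So the game value is 14.
Game value = 14

14


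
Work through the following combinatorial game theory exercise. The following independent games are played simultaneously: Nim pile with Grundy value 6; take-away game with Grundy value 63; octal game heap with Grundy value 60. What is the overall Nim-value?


By the Sprague-Grundy theorem, the Grundy value of a sum of games is the XOR of individual Grundy values.
Nim pile: Grundy value = 6. Running XOR: 0 XOR 6 = 6
take-away game: Grundy value = 63. Running XOR: 6 XOR 63 = 57
octal game heap: Grundy value = 60. Running XOR: 57 XOR 60 = 5
The combined Grundy value is 5.

5


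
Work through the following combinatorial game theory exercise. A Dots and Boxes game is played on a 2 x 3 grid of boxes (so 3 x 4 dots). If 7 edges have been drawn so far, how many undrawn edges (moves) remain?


Grid: 2 x 3 boxes, i.e. 3 rows and 4 columns of dots.
Horizontal edges: (rows + 1) * cols = 3 * 3 = 9
Vertical edges: rows * (cols + 1) = 2 * 4 = 8
Total edges: 9 + 8 = 17
Edges drawn: 7
Remaining: 17 - 7 = 10

10


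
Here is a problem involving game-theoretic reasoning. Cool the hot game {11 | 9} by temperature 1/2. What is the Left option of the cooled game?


Original game: {11 | 9} (a switch {a | b} with a > b).
Cooling by t (for t below the temperature (a - b)/2 = 1) taxes each move by t: {a | b} cooled by t is {a - t | b + t}.
Cooling amount: t = 1/2
Cooled Left option: 11 - 1/2 = 21/2
Cooled Right option: 9 + 1/2 = 19/2
Cooled game: {21/2 | 19/2}
Left option = 21/2

21/2


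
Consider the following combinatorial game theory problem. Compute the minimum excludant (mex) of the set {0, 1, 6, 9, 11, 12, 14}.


Set = {0, 1, 6, 9, 11, 12, 14}
0 is in the set.
1 is in the set.
2 is NOT in the set. This is the mex.
mex = 2

2


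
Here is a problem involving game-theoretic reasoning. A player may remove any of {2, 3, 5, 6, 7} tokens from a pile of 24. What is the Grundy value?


The subtraction set is S = {2, 3, 5, 6, 7}.
G(k) = mex{ G(k - s) : s in S, s <= k }. We compute iteratively: G(0) = 0.
G(1) = mex({}) = 0
G(2) = mex({0}) = 1
G(3) = mex({0}) = 1
G(4) = mex({0, 1}) = 2
G(5) = mex({0, 1}) = 2
G(6) = mex({0, 1, 2}) = 3
G(7) = mex({0, 1, 2}) = 3
G(8) = mex({0, 1, 2, 3}) = 4
G(9) = mex({1, 2, 3}) = 0
G(10) = mex({1, 2, 3, 4}) = 0
G(11) = mex({0, 2, 3, 4}) = 1
G(12) = mex({0, 2, 3}) = 1
G(13) = mex({0, 1, 3, 4}) = 2
G(14) = mex({0, 1, 3, 4}) = 2
G(15) = mex({0, 1, 2, 4}) = 3
Observe that G(9)..G(15) = 0, 0, 1, 1, 2, 2, 3 repeats G(0)..G(6) = 0, 0, 1, 1, 2, 2, 3.
For k >= max(S) = 7, G(k) is determined by the previous 7 values G(k-7)..G(k-1); a window of 7 consecutive values has recurred shifted by 9, so by induction G(k + 9) = G(k) for all k >= 0: the sequence is periodic from the start with period 9.
One period: G(0..8) = 0, 0, 1, 1, 2, 2, 3, 3, 4.
24 mod 9 = 6, so G(24) = G(6) = 3.

3


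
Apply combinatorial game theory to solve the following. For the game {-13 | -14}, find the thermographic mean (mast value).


Game = {-13 | -14}, a switch {a | b} with numbers a > b.
Its thermograph has left wall a - t and right wall b + t, which meet at t = (a - b)/2, where both equal (a + b)/2. So the mast (mean value) is at (a + b)/2.
Mean = (-13 + (-14))/2 = -27/2 = -27/2

-27/2


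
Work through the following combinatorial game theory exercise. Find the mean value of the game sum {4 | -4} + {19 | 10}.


G1 = {4 | -4}, G2 = {19 | 10}
Each is a switch {a | b} with numbers a > b; its mean value is (a + b)/2, and mean value is additive over game sums: m(G1 + G2) = m(G1) + m(G2).
Mean of G1 = (4 + (-4))/2 = 0/2 = 0
Mean of G2 = (19 + (10))/2 = 29/2 = 29/2
Mean of G1 + G2 = 0 + 29/2 = 29/2

29/2


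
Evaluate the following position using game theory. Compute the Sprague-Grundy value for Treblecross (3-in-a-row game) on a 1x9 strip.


Treblecross: place X on empty cells; 3-in-a-row wins.
Playing within two cells of an existing X lets the opponent win at once, so sensible play treats the cells i-2..i+2 around each X as dead. The player left with no safe cell loses, so this is a normal-play take-away game on strips of safe cells.
Placing X at cell i (0-indexed) of a strip of k safe cells leaves independent strips of sizes max(0, i-2) and max(0, k-i-3). Hence G(k) = mex{ G(max(0,i-2)) XOR G(max(0,k-i-3)) : 0 <= i < k }, with G(0) = 0.
G(1): splits (0,0):0^0=0 -> mex({0}) = 1
G(2): splits (0,0):0^0=0 -> mex({0}) = 1
G(3): splits (0,0):0^0=0 -> mex({0}) = 1
G(4): splits (0,1):0^1=1 (0,0):0^0=0 -> mex({0, 1}) = 2
G(5): splits (0,2):0^1=1 (0,1):0^1=1 (0,0):0^0=0 -> mex({0, 1}) = 2
G(6) = mex({1}) = 0
G(7) = mex({0, 1, 2}) = 3
G(8) = mex({0, 1, 2}) = 3
G(9) = mex({0, 2}) = 1
Therefore G(9) = 1.

1


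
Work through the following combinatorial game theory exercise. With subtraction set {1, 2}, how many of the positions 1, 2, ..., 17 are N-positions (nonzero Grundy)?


Subtraction set S = {1, 2}, so G(n) = n mod 3.
G(n) = 0 when n is a multiple of 3.
Multiples of 3 in [1, 17]: 5
N-positions (nonzero Grundy) = 17 - 5 = 12

12


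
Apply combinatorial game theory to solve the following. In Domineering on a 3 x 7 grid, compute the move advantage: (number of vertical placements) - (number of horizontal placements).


Board is 3 x 7 (rows x cols).
Left (vertical) placements: (rows-1) * cols = 2 * 7 = 14
Right (horizontal) placements: rows * (cols-1) = 3 * 6 = 18
Advantage = Left - Right = 14 - 18 = -4

-4


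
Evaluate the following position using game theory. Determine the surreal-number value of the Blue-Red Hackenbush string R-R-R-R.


Edges (from ground): R-R-R-R
By Berlekamp's sign-expansion rule, a Blue-Red Hackenbush stalk has the value of the surreal number whose sign sequence is the edge sequence with B -> + and R -> -.
Sign sequence: ----
Trace the sign expansion in the surreal number tree, starting from 0:
Edge 1: R (sign -) -> bounds (-inf, 0), value = -1
Edge 2: R (sign -) -> bounds (-inf, -1), value = -2
Edge 3: R (sign -) -> bounds (-inf, -2), value = -3
Edge 4: R (sign -) -> bounds (-inf, -3), value = -4
Game value = -4

-4


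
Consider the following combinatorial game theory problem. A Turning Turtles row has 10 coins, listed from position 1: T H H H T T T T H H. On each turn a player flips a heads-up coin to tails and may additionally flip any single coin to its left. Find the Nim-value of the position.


Coins: T H H H T T T T H H
Key fact: a single head at position k behaves exactly like a Nim heap of size k (turning it to T and optionally flipping a coin at j < k corresponds to moving the heap from k to j, or to 0), and heads combine as a disjunctive sum (two heads at the same place would cancel, matching j XOR j = 0). So the Nim-value is the XOR of the 1-indexed positions of the heads.
Face-up positions (1-indexed): [2, 3, 4, 9, 10]
XOR 0 with 2: 0 XOR 2 = 2
XOR 2 with 3: 2 XOR 3 = 1
XOR 1 with 4: 1 XOR 4 = 5
XOR 5 with 9: 5 XOR 9 = 12
XOR 12 with 10: 12 XOR 10 = 6
Nim-value = 6

6
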